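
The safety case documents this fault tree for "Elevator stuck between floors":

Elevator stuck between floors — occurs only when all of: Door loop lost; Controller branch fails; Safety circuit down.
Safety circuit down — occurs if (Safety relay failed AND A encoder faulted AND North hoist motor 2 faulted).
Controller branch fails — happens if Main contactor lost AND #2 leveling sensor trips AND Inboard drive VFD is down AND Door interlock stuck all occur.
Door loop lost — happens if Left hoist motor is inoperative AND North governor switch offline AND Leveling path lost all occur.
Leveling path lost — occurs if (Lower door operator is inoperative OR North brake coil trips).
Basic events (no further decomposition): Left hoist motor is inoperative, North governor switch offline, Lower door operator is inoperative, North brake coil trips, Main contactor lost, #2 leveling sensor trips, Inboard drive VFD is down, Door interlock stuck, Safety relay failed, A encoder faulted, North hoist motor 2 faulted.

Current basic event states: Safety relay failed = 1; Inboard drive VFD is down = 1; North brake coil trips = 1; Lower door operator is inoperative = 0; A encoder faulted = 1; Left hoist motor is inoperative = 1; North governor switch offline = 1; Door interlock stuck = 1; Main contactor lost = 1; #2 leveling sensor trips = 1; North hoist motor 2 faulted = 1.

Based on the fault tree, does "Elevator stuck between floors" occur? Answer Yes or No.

Yes

Leveling path lost [OR]: Lower door operator is inoperative=not, North brake coil trips=occurs → at least one input occurs → occurs.
Door loop lost [AND]: Left hoist motor is inoperative=occurs, North governor switch offline=occurs, Leveling path lost=occurs → all inputs occur → occurs.
Controller branch fails [AND]: Main contactor lost=occurs, #2 leveling sensor trips=occurs, Inboard drive VFD is down=occurs, Door interlock stuck=occurs → all inputs occur → occurs.
Safety circuit down [AND]: Safety relay failed=occurs, A encoder faulted=occurs, North hoist motor 2 faulted=occurs → all inputs occur → occurs.
Elevator stuck between floors [AND]: Door loop lost=occurs, Controller branch fails=occurs, Safety circuit down=occurs → all inputs occur → occurs.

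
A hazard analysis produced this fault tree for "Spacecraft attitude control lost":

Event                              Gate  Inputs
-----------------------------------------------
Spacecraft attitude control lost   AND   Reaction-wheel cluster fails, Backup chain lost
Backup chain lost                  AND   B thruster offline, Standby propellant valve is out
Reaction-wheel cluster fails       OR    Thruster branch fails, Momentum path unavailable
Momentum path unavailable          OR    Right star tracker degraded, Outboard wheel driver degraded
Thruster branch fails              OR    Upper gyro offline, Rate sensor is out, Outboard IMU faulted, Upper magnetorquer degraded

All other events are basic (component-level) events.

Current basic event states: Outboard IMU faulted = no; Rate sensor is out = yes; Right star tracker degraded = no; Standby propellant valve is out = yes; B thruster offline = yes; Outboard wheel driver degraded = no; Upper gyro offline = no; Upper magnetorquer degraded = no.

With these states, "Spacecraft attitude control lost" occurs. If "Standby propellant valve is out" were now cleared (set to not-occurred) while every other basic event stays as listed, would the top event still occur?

No

Counterfactual: set "Standby propellant valve is out" to not occurred.
Thruster branch fails [OR]: Upper gyro offline=not, Rate sensor is out=occurs, Outboard IMU faulted=not, Upper magnetorquer degraded=not → at least one input occurs → occurs.
Momentum path unavailable [OR]: Right star tracker degraded=not, Outboard wheel driver degraded=not → no input occurs → does not occur.
Reaction-wheel cluster fails [OR]: Thruster branch fails=occurs, Momentum path unavailable=not → at least one input occurs → occurs.
Backup chain lost [AND]: B thruster offline=occurs, Standby propellant valve is out=not → not all inputs occur → does not occur.
Spacecraft attitude control lost [AND]: Reaction-wheel cluster fails=occurs, Backup chain lost=not → not all inputs occur → does not occur.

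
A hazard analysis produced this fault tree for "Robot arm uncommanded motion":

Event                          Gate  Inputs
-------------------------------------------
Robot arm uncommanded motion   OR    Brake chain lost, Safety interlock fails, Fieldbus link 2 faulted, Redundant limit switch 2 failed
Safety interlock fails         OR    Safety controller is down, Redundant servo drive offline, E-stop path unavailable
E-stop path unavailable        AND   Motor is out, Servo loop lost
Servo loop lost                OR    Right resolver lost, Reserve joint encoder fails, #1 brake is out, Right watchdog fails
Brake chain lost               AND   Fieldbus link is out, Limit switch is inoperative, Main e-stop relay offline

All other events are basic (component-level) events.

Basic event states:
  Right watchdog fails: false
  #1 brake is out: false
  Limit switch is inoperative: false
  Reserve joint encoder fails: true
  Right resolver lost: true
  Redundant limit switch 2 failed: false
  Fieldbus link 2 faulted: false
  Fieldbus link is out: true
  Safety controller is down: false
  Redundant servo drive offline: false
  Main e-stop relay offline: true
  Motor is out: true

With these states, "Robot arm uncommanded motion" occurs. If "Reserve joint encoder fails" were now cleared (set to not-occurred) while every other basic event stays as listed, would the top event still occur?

Yes

Counterfactual: set "Reserve joint encoder fails" to not occurred.
Brake chain lost [AND]: Fieldbus link is out=occurs, Limit switch is inoperative=not, Main e-stop relay offline=occurs → not all inputs occur → does not occur.
Servo loop lost [OR]: Right resolver lost=occurs, Reserve joint encoder fails=not, #1 brake is out=not, Right watchdog fails=not → at least one input occurs → occurs.
E-stop path unavailable [AND]: Motor is out=occurs, Servo loop lost=occurs → all inputs occur → occurs.
Safety interlock fails [OR]: Safety controller is down=not, Redundant servo drive offline=not, E-stop path unavailable=occurs → at least one input occurs → occurs.
Robot arm uncommanded motion [OR]: Brake chain lost=not, Safety interlock fails=occurs, Fieldbus link 2 faulted=not, Redundant limit switch 2 failed=not → at least one input occurs → occurs.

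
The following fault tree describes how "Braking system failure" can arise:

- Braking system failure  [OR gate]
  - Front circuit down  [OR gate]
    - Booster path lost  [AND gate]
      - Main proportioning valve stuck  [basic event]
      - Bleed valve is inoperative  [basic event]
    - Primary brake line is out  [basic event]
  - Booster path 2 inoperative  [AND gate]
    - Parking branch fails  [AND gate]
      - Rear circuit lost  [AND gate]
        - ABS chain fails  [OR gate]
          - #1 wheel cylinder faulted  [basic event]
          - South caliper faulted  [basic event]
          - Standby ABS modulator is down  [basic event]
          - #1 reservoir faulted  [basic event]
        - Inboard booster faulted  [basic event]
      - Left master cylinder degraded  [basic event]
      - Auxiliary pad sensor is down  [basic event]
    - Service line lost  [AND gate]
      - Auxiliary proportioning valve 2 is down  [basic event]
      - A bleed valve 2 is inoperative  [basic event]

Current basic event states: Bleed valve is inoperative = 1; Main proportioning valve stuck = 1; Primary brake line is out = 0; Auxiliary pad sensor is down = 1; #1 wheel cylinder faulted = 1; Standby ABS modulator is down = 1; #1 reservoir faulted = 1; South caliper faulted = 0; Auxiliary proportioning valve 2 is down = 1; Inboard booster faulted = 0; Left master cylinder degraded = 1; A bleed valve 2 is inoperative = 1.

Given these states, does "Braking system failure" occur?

Booster path lost [AND]: Main proportioning valve stuck=occurs, Bleed valve is inoperative=occurs → all inputs occur → occurs.
Front circuit down [OR]: Booster path lost=occurs, Primary brake line is out=not → at least one input occurs → occurs.
ABS chain fails [OR]: #1 wheel cylinder faulted=occurs, South caliper faulted=not, Standby ABS modulator is down=occurs, #1 reservoir faulted=occurs → at least one input occurs → occurs.
Rear circuit lost [AND]: ABS chain fails=occurs, Inboard booster faulted=not → not all inputs occur → does not occur.
Parking branch fails [AND]: Rear circuit lost=not, Left master cylinder degraded=occurs, Auxiliary pad sensor is down=occurs → not all inputs occur → does not occur.
Service line lost [AND]: Auxiliary proportioning valve 2 is down=occurs, A bleed valve 2 is inoperative=occurs → all inputs occur → occurs.
Booster path 2 inoperative [AND]: Parking branch fails=not, Service line lost=occurs → not all inputs occur → does not occur.
Braking system failure [OR]: Front circuit down=occurs, Booster path 2 inoperative=not → at least one input occurs → occurs.

Yes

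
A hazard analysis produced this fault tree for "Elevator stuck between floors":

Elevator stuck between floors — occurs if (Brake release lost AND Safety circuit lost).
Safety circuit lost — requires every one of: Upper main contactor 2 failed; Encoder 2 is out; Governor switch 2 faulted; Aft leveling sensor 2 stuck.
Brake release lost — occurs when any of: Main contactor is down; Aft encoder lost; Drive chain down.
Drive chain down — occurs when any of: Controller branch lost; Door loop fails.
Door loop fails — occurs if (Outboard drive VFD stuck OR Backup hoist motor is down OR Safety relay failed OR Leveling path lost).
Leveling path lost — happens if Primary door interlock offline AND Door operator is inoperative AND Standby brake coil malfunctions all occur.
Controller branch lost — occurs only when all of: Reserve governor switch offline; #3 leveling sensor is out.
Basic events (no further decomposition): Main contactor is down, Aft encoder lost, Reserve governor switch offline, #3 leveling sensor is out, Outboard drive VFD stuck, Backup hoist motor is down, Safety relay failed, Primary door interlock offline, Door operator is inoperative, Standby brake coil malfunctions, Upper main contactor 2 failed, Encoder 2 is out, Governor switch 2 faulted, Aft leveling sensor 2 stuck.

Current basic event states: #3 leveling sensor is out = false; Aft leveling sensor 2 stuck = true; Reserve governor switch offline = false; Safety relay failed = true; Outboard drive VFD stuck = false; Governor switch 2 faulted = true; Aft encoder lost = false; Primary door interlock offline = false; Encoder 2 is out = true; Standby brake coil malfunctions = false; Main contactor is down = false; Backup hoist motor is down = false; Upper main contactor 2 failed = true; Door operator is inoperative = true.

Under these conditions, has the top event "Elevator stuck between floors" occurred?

Yes

Controller branch lost [AND]: Reserve governor switch offline=not, #3 leveling sensor is out=not → not all inputs occur → does not occur.
Leveling path lost [AND]: Primary door interlock offline=not, Door operator is inoperative=occurs, Standby brake coil malfunctions=not → not all inputs occur → does not occur.
Door loop fails [OR]: Outboard drive VFD stuck=not, Backup hoist motor is down=not, Safety relay failed=occurs, Leveling path lost=not → at least one input occurs → occurs.
Drive chain down [OR]: Controller branch lost=not, Door loop fails=occurs → at least one input occurs → occurs.
Brake release lost [OR]: Main contactor is down=not, Aft encoder lost=not, Drive chain down=occurs → at least one input occurs → occurs.
Safety circuit lost [AND]: Upper main contactor 2 failed=occurs, Encoder 2 is out=occurs, Governor switch 2 faulted=occurs, Aft leveling sensor 2 stuck=occurs → all inputs occur → occurs.
Elevator stuck between floors [AND]: Brake release lost=occurs, Safety circuit lost=occurs → all inputs occur → occurs.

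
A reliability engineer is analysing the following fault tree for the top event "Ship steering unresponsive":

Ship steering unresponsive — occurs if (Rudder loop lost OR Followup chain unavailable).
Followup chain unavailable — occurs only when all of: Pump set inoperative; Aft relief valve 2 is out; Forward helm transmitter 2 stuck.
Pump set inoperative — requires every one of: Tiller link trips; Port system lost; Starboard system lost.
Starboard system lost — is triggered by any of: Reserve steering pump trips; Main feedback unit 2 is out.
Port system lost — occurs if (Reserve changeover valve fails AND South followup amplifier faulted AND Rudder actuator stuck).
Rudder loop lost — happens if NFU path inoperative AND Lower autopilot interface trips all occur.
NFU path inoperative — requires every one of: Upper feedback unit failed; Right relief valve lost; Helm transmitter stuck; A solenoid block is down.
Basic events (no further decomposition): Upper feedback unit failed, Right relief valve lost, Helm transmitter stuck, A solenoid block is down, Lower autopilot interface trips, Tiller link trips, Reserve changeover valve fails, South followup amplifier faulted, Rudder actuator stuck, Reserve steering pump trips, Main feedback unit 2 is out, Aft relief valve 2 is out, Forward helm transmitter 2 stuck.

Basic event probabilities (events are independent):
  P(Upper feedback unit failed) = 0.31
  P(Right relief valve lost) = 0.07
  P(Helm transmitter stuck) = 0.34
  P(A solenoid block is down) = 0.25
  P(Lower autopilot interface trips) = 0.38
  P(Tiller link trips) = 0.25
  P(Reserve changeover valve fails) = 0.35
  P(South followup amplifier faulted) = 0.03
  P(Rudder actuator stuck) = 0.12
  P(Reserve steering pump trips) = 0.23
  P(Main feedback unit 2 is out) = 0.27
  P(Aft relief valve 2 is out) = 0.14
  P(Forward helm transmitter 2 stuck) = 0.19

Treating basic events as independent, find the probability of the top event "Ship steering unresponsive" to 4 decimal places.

0.0007

P(NFU path inoperative) [AND] = 0.31 × 0.07 × 0.34 × 0.25 = 0.001845
P(Rudder loop lost) [AND] = 0.001845 × 0.38 = 0.000701
P(Port system lost) [AND] = 0.35 × 0.03 × 0.12 = 0.001260
P(Starboard system lost) [OR] = 1 − (1−0.23) × (1−0.27) = 0.437900
P(Pump set inoperative) [AND] = 0.25 × 0.001260 × 0.437900 = 0.000138
P(Followup chain unavailable) [AND] = 0.000138 × 0.14 × 0.19 = 0.000004
P(Ship steering unresponsive) [OR] = 1 − (1−0.000701) × (1−0.000004) = 0.000705
Rounded to 4 decimal places: P(Ship steering unresponsive) ≈ 0.0007.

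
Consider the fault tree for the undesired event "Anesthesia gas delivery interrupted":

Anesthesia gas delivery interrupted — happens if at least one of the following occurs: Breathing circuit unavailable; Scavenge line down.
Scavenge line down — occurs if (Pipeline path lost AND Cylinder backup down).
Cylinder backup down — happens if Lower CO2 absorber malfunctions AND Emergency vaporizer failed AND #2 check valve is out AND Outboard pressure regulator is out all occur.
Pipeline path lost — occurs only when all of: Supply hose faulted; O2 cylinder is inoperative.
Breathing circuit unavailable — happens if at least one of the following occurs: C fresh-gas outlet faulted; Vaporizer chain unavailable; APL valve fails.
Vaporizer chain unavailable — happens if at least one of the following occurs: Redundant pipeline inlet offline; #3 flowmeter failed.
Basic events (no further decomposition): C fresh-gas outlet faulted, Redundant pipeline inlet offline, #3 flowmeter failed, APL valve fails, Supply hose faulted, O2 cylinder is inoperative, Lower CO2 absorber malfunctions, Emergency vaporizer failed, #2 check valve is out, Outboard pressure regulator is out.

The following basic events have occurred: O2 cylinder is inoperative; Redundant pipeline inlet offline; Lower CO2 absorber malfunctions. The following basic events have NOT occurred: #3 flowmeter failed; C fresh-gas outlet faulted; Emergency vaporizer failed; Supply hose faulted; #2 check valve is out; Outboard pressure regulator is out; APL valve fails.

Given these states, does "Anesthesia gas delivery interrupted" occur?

Yes

Vaporizer chain unavailable [OR]: Redundant pipeline inlet offline=occurs, #3 flowmeter failed=not → at least one input occurs → occurs.
Breathing circuit unavailable [OR]: C fresh-gas outlet faulted=not, Vaporizer chain unavailable=occurs, APL valve fails=not → at least one input occurs → occurs.
Pipeline path lost [AND]: Supply hose faulted=not, O2 cylinder is inoperative=occurs → not all inputs occur → does not occur.
Cylinder backup down [AND]: Lower CO2 absorber malfunctions=occurs, Emergency vaporizer failed=not, #2 check valve is out=not, Outboard pressure regulator is out=not → not all inputs occur → does not occur.
Scavenge line down [AND]: Pipeline path lost=not, Cylinder backup down=not → not all inputs occur → does not occur.
Anesthesia gas delivery interrupted [OR]: Breathing circuit unavailable=occurs, Scavenge line down=not → at least one input occurs → occurs.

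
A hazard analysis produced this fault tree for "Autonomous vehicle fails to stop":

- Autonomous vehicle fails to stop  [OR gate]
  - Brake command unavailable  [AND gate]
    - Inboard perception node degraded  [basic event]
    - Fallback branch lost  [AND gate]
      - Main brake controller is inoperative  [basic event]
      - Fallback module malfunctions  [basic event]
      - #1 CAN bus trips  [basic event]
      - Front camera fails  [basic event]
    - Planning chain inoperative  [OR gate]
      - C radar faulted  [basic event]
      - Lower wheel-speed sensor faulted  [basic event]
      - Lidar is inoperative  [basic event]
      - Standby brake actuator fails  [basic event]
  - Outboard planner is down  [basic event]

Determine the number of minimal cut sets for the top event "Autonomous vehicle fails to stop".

Fallback branch lost [AND]: one cut set from each child combined → 1 × 1 × 1 × 1 = 1 cut set(s).
Planning chain inoperative [OR]: union of children's cut sets → 4 cut set(s).
Brake command unavailable [AND]: one cut set from each child combined → 1 × 1 × 4 = 4 cut set(s).
Autonomous vehicle fails to stop [OR]: union of children's cut sets → 5 cut set(s).
Minimal cut sets: {#1 CAN bus trips, C radar faulted, Fallback module malfunctions, Front camera fails, Inboard perception node degraded, Main brake controller is inoperative}; {#1 CAN bus trips, Fallback module malfunctions, Front camera fails, Inboard perception node degraded, Lower wheel-speed sensor faulted, Main brake controller is inoperative}; {#1 CAN bus trips, Fallback module malfunctions, Front camera fails, Inboard perception node degraded, Lidar is inoperative, Main brake controller is inoperative}; {#1 CAN bus trips, Fallback module malfunctions, Front camera fails, Inboard perception node degraded, Main brake controller is inoperative, Standby brake actuator fails}; {Outboard planner is down}.

5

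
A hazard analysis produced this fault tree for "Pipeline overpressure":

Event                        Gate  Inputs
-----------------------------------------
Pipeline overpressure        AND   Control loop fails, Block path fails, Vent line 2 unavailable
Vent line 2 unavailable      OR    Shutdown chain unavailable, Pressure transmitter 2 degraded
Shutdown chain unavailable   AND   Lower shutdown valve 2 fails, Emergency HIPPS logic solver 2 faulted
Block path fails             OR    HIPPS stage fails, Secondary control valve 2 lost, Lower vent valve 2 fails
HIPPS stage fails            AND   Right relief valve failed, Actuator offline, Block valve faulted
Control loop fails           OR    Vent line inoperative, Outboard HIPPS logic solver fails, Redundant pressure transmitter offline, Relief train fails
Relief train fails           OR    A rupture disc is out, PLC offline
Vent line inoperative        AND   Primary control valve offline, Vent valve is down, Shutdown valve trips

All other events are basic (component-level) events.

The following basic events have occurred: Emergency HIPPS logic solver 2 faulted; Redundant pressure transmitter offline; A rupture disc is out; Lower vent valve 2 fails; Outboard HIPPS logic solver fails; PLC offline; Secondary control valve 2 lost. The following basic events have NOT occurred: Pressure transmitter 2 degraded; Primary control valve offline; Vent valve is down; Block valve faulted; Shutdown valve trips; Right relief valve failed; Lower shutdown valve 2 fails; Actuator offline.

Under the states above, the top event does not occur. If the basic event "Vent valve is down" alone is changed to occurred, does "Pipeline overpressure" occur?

Counterfactual: set "Vent valve is down" to occurred.
Vent line inoperative [AND]: Primary control valve offline=not, Vent valve is down=occurs, Shutdown valve trips=not → not all inputs occur → does not occur.
Relief train fails [OR]: A rupture disc is out=occurs, PLC offline=occurs → at least one input occurs → occurs.
Control loop fails [OR]: Vent line inoperative=not, Outboard HIPPS logic solver fails=occurs, Redundant pressure transmitter offline=occurs, Relief train fails=occurs → at least one input occurs → occurs.
HIPPS stage fails [AND]: Right relief valve failed=not, Actuator offline=not, Block valve faulted=not → not all inputs occur → does not occur.
Block path fails [OR]: HIPPS stage fails=not, Secondary control valve 2 lost=occurs, Lower vent valve 2 fails=occurs → at least one input occurs → occurs.
Shutdown chain unavailable [AND]: Lower shutdown valve 2 fails=not, Emergency HIPPS logic solver 2 faulted=occurs → not all inputs occur → does not occur.
Vent line 2 unavailable [OR]: Shutdown chain unavailable=not, Pressure transmitter 2 degraded=not → no input occurs → does not occur.
Pipeline overpressure [AND]: Control loop fails=occurs, Block path fails=occurs, Vent line 2 unavailable=not → not all inputs occur → does not occur.

No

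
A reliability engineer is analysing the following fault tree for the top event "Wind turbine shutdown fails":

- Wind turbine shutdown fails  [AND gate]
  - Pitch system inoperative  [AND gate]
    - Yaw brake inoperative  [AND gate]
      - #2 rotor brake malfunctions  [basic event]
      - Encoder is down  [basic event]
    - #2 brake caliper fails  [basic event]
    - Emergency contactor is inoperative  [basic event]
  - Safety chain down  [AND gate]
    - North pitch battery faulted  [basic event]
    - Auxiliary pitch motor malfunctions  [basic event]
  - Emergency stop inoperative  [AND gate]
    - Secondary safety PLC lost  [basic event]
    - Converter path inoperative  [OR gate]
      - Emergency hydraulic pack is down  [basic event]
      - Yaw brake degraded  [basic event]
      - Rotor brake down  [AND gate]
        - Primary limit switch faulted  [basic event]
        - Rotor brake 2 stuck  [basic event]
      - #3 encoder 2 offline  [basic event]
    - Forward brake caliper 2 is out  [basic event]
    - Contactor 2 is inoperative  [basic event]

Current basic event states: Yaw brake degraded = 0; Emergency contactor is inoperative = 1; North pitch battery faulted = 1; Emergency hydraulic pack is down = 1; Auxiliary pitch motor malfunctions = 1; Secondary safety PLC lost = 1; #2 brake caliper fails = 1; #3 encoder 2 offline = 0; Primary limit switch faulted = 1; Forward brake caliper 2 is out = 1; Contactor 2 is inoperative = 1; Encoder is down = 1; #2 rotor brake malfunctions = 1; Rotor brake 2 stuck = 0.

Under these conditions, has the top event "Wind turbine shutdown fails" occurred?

Yes

Yaw brake inoperative [AND]: #2 rotor brake malfunctions=occurs, Encoder is down=occurs → all inputs occur → occurs.
Pitch system inoperative [AND]: Yaw brake inoperative=occurs, #2 brake caliper fails=occurs, Emergency contactor is inoperative=occurs → all inputs occur → occurs.
Safety chain down [AND]: North pitch battery faulted=occurs, Auxiliary pitch motor malfunctions=occurs → all inputs occur → occurs.
Rotor brake down [AND]: Primary limit switch faulted=occurs, Rotor brake 2 stuck=not → not all inputs occur → does not occur.
Converter path inoperative [OR]: Emergency hydraulic pack is down=occurs, Yaw brake degraded=not, Rotor brake down=not, #3 encoder 2 offline=not → at least one input occurs → occurs.
Emergency stop inoperative [AND]: Secondary safety PLC lost=occurs, Converter path inoperative=occurs, Forward brake caliper 2 is out=occurs, Contactor 2 is inoperative=occurs → all inputs occur → occurs.
Wind turbine shutdown fails [AND]: Pitch system inoperative=occurs, Safety chain down=occurs, Emergency stop inoperative=occurs → all inputs occur → occurs.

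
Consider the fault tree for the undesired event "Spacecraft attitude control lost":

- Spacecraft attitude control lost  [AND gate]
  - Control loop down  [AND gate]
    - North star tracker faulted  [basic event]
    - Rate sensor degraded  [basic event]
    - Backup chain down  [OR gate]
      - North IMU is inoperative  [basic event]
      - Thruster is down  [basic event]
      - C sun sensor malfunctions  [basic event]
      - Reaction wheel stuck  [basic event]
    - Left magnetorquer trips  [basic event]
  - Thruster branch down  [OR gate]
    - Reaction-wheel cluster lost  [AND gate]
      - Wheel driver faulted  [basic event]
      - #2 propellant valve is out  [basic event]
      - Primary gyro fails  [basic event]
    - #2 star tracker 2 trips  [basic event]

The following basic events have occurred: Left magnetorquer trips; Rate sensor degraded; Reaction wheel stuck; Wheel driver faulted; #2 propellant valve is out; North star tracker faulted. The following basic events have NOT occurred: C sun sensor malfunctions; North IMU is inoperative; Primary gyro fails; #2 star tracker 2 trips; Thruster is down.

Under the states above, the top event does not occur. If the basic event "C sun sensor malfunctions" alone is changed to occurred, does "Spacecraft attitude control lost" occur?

Counterfactual: set "C sun sensor malfunctions" to occurred.
Backup chain down [OR]: North IMU is inoperative=not, Thruster is down=not, C sun sensor malfunctions=occurs, Reaction wheel stuck=occurs → at least one input occurs → occurs.
Control loop down [AND]: North star tracker faulted=occurs, Rate sensor degraded=occurs, Backup chain down=occurs, Left magnetorquer trips=occurs → all inputs occur → occurs.
Reaction-wheel cluster lost [AND]: Wheel driver faulted=occurs, #2 propellant valve is out=occurs, Primary gyro fails=not → not all inputs occur → does not occur.
Thruster branch down [OR]: Reaction-wheel cluster lost=not, #2 star tracker 2 trips=not → no input occurs → does not occur.
Spacecraft attitude control lost [AND]: Control loop down=occurs, Thruster branch down=not → not all inputs occur → does not occur.

No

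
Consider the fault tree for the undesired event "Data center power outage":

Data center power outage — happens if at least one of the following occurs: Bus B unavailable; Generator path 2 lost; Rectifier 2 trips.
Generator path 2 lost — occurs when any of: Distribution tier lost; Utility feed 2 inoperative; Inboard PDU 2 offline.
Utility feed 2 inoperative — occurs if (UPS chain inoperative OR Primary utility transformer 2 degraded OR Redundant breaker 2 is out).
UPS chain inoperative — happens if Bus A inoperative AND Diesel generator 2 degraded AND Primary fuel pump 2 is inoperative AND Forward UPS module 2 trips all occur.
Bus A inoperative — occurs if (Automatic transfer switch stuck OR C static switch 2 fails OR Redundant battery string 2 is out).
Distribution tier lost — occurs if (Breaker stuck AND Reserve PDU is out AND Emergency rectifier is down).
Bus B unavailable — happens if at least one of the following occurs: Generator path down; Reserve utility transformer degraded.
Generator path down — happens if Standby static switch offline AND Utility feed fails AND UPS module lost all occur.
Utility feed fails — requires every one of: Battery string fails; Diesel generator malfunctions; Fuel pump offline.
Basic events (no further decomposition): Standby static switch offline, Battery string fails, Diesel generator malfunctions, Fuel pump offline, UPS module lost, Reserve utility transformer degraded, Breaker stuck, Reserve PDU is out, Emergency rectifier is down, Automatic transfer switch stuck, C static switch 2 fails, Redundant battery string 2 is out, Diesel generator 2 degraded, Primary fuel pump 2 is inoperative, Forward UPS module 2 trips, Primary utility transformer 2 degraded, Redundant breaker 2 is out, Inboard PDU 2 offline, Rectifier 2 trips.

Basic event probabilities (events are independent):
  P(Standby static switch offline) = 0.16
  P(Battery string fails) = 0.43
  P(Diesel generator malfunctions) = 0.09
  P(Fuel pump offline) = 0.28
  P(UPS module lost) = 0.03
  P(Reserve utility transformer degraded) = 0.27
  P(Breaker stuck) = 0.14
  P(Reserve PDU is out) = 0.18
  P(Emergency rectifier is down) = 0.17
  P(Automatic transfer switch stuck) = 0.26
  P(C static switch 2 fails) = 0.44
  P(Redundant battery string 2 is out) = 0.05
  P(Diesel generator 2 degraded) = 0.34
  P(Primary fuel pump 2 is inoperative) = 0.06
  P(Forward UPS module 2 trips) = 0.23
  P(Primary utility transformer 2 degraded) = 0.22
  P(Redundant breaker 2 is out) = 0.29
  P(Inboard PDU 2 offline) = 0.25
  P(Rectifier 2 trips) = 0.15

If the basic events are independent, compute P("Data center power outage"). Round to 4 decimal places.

0.7441

P(Utility feed fails) [AND] = 0.43 × 0.09 × 0.28 = 0.010836
P(Generator path down) [AND] = 0.16 × 0.010836 × 0.03 = 0.000052
P(Bus B unavailable) [OR] = 1 − (1−0.000052) × (1−0.27) = 0.270038
P(Distribution tier lost) [AND] = 0.14 × 0.18 × 0.17 = 0.004284
P(Bus A inoperative) [OR] = 1 − (1−0.26) × (1−0.44) × (1−0.05) = 0.606320
P(UPS chain inoperative) [AND] = 0.606320 × 0.34 × 0.06 × 0.23 = 0.002845
P(Utility feed 2 inoperative) [OR] = 1 − (1−0.002845) × (1−0.22) × (1−0.29) = 0.447776
P(Generator path 2 lost) [OR] = 1 − (1−0.004284) × (1−0.447776) × (1−0.25) = 0.587606
P(Data center power outage) [OR] = 1 − (1−0.270038) × (1−0.587606) × (1−0.15) = 0.744123
Rounded to 4 decimal places: P(Data center power outage) ≈ 0.7441.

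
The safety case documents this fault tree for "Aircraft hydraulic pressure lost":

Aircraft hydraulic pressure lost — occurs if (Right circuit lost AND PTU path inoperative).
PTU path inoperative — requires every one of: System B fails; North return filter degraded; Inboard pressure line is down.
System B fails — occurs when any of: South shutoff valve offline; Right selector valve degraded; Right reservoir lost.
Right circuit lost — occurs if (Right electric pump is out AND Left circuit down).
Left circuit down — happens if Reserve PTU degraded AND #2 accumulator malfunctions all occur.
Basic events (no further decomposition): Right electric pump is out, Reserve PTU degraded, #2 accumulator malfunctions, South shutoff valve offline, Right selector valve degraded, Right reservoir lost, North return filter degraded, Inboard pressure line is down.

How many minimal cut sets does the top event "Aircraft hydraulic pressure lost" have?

Left circuit down [AND]: one cut set from each child combined → 1 × 1 = 1 cut set(s).
Right circuit lost [AND]: one cut set from each child combined → 1 × 1 = 1 cut set(s).
System B fails [OR]: union of children's cut sets → 3 cut set(s).
PTU path inoperative [AND]: one cut set from each child combined → 3 × 1 × 1 = 3 cut set(s).
Aircraft hydraulic pressure lost [AND]: one cut set from each child combined → 1 × 3 = 3 cut set(s).
Minimal cut sets: {#2 accumulator malfunctions, Inboard pressure line is down, North return filter degraded, Reserve PTU degraded, Right electric pump is out, South shutoff valve offline}; {#2 accumulator malfunctions, Inboard pressure line is down, North return filter degraded, Reserve PTU degraded, Right electric pump is out, Right selector valve degraded}; {#2 accumulator malfunctions, Inboard pressure line is down, North return filter degraded, Reserve PTU degraded, Right electric pump is out, Right reservoir lost}.

3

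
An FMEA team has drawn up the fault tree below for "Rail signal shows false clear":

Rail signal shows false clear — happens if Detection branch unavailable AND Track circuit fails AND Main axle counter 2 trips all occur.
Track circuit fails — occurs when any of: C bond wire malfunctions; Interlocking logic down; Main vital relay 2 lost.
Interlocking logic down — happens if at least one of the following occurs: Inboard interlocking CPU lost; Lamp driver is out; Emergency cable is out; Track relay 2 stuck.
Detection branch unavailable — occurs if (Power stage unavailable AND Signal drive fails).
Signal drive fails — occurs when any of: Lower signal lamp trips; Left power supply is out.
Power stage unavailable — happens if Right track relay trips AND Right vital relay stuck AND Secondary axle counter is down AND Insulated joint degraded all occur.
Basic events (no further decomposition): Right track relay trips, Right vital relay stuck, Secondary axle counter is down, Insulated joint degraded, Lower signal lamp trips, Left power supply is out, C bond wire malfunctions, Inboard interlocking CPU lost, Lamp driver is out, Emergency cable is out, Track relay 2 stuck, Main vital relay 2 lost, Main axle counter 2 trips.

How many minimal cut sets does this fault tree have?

12

Power stage unavailable [AND]: one cut set from each child combined → 1 × 1 × 1 × 1 = 1 cut set(s).
Signal drive fails [OR]: union of children's cut sets → 2 cut set(s).
Detection branch unavailable [AND]: one cut set from each child combined → 1 × 2 = 2 cut set(s).
Interlocking logic down [OR]: union of children's cut sets → 4 cut set(s).
Track circuit fails [OR]: union of children's cut sets → 6 cut set(s).
Rail signal shows false clear [AND]: one cut set from each child combined → 2 × 6 × 1 = 12 cut set(s).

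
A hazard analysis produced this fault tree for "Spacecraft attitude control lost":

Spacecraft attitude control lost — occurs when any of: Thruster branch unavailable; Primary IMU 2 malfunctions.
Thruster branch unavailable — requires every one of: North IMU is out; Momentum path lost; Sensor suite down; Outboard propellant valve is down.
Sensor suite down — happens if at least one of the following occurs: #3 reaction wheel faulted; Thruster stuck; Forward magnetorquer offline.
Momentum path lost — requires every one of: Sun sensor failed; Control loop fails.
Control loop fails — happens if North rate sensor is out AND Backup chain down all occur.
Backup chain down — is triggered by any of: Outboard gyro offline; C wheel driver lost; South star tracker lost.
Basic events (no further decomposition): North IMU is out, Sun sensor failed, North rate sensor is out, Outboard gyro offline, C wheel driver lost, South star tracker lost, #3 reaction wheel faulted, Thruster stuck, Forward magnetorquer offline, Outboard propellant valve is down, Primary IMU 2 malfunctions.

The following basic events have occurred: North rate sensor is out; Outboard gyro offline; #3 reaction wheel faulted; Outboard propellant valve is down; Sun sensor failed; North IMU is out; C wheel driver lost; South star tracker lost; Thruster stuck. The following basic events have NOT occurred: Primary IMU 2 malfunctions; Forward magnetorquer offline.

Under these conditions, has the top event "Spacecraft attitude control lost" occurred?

Backup chain down [OR]: Outboard gyro offline=occurs, C wheel driver lost=occurs, South star tracker lost=occurs → at least one input occurs → occurs.
Control loop fails [AND]: North rate sensor is out=occurs, Backup chain down=occurs → all inputs occur → occurs.
Momentum path lost [AND]: Sun sensor failed=occurs, Control loop fails=occurs → all inputs occur → occurs.
Sensor suite down [OR]: #3 reaction wheel faulted=occurs, Thruster stuck=occurs, Forward magnetorquer offline=not → at least one input occurs → occurs.
Thruster branch unavailable [AND]: North IMU is out=occurs, Momentum path lost=occurs, Sensor suite down=occurs, Outboard propellant valve is down=occurs → all inputs occur → occurs.
Spacecraft attitude control lost [OR]: Thruster branch unavailable=occurs, Primary IMU 2 malfunctions=not → at least one input occurs → occurs.

Yes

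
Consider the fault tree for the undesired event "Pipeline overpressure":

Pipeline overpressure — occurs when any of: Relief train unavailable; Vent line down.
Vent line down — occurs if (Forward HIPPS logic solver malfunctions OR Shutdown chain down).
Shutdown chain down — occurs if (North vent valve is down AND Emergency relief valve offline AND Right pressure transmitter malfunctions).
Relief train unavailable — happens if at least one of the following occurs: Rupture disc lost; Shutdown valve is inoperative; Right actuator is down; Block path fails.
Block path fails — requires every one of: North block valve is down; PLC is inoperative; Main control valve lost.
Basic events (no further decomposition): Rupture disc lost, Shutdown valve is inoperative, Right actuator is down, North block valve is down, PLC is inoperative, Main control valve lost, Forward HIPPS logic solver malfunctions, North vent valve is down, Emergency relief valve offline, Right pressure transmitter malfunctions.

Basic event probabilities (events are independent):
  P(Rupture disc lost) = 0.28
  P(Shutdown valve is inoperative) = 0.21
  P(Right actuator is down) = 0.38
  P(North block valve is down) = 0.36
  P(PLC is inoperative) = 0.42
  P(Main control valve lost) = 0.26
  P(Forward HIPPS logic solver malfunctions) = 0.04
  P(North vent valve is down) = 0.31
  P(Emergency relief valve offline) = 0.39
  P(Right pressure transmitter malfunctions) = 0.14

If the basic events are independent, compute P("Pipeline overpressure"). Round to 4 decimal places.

P(Block path fails) [AND] = 0.36 × 0.42 × 0.26 = 0.039312
P(Relief train unavailable) [OR] = 1 − (1−0.28) × (1−0.21) × (1−0.38) × (1−0.039312) = 0.661208
P(Shutdown chain down) [AND] = 0.31 × 0.39 × 0.14 = 0.016926
P(Vent line down) [OR] = 1 − (1−0.04) × (1−0.016926) = 0.056249
P(Pipeline overpressure) [OR] = 1 − (1−0.661208) × (1−0.056249) = 0.680265
Rounded to 4 decimal places: P(Pipeline overpressure) ≈ 0.6803.

0.6803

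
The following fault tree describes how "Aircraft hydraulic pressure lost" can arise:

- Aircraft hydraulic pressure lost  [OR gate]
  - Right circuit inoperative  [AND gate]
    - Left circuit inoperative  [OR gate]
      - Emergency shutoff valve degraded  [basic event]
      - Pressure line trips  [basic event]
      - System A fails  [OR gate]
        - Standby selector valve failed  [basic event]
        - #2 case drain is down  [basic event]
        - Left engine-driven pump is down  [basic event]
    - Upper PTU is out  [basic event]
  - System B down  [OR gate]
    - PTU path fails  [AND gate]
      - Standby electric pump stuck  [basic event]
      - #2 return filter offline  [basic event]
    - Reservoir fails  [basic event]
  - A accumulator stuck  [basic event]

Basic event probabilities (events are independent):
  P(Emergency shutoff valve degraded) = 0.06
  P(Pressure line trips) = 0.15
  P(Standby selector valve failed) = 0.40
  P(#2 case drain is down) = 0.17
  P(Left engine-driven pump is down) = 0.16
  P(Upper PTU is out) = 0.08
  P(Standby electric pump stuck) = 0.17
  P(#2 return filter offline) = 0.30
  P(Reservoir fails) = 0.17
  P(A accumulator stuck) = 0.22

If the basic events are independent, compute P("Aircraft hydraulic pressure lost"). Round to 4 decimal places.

0.4183

P(System A fails) [OR] = 1 − (1−0.40) × (1−0.17) × (1−0.16) = 0.581680
P(Left circuit inoperative) [OR] = 1 − (1−0.06) × (1−0.15) × (1−0.581680) = 0.665762
P(Right circuit inoperative) [AND] = 0.665762 × 0.08 = 0.053261
P(PTU path fails) [AND] = 0.17 × 0.30 = 0.051000
P(System B down) [OR] = 1 − (1−0.051000) × (1−0.17) = 0.212330
P(Aircraft hydraulic pressure lost) [OR] = 1 − (1−0.053261) × (1−0.212330) × (1−0.22) = 0.418340
Rounded to 4 decimal places: P(Aircraft hydraulic pressure lost) ≈ 0.4183.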